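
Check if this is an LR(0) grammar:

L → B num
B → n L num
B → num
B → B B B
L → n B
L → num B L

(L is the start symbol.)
No. Shift-reduce conflict between [B → num .] and [B → . n L num]

Augment with L' → L and build the canonical LR(0) collection (I0 = CLOSURE({[L' → . L]}), then GOTO on every symbol after a dot until no new states appear). It has 16 states:
  I0: { [B → . B B B], [B → . n L num], [B → . num], [L → . B num], [L → . n B], [L → . num B L], [L' → . L] }  — shift
  I1: { [B → . B B B], [B → . n L num], [B → . num], [B → B . B B], [L → B . num] }  — shift
  I2: { [L' → L .] }  — accept
  I3: { [B → . B B B], [B → . n L num], [B → . num], [B → n . L num], [L → . B num], [L → . n B], [L → . num B L], [L → n . B] }  — shift
  I4: { [B → . B B B], [B → . n L num], [B → . num], [B → num .], [L → num . B L] }  — shift, reduce
  I5: { [B → . B B B], [B → . n L num], [B → . num], [B → B . B B], [L → . B num], [L → . n B], [L → . num B L], [L → num B . L] }  — shift
  I6: { [B → . B B B], [B → . n L num], [B → . num], [B → n . L num], [L → . B num], [L → . n B], [L → . num B L] }  — shift
  I7: { [B → num .] }  — reduce
  I8: { [B → n L . num] }  — shift
  I9: { [B → n L num .] }  — reduce
  I10: { [B → . B B B], [B → . n L num], [B → . num], [B → B . B B], [B → B B . B], [L → B . num] }  — shift
  I11: { [L → num B L .] }  — reduce
  I12: { [B → . B B B], [B → . n L num], [B → . num], [B → B . B B], [B → B B . B], [B → B B B .] }  — shift, reduce
  I13: { [B → num .], [L → B num .] }  — 2 reduces
  I14: { [B → . B B B], [B → . n L num], [B → . num], [B → B . B B], [L → B . num], [L → n B .] }  — shift, reduce
  I15: { [B → . B B B], [B → . n L num], [B → . num], [B → B . B B], [B → B B . B] }  — shift

Conflict in state I4:
  Shift-reduce conflict between [B → num .] and [B → . n L num]
So the grammar is NOT LR(0).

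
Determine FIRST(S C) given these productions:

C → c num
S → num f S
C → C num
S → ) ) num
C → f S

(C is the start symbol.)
{ ')', 'num' }

FIRST sets of the non-terminals involved (from the grammar, by fixed-point iteration):
  FIRST(S) = { ')', 'num' }

To compute FIRST(S C), process the symbols left to right:
Symbol S is a non-terminal. Add FIRST(S) \ {ε} = { ')', 'num' }
S is not nullable (ε ∉ FIRST(S)), so stop here.
FIRST(S C) = { ')', 'num' }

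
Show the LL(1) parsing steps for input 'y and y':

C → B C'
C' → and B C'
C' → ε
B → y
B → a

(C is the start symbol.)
LL(1) parsing maintains a stack (initially the start symbol over $) and the input. At each step: if the stack top is a terminal, match it against the current input token; if it is a non-terminal N, replace it with the RHS of M[N, lookahead] (the unique production whose predict set contains the lookahead).

Stack is shown with the top on the left.

Stack       Input      Action
-----------------------------
C $         y and y $  output C → B C'
B C' $      y and y $  output B → y
y C' $      y and y $  match 'y'
C' $        and y $    output C' → and B C'
and B C' $  and y $    match 'and'
B C' $      y $        output B → y
y C' $      y $        match 'y'
C' $        $          output C' → ε
$           $          accept

The string is accepted.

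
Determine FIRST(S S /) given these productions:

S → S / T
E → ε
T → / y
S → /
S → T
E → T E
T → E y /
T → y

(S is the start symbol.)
{ '/', 'y' }

FIRST sets of the non-terminals involved (from the grammar, by fixed-point iteration):
  FIRST(S) = { '/', 'y' }

To compute FIRST(S S /), process the symbols left to right:
Symbol S is a non-terminal. Add FIRST(S) \ {ε} = { '/', 'y' }
S is not nullable (ε ∉ FIRST(S)), so stop here.
FIRST(S S /) = { '/', 'y' }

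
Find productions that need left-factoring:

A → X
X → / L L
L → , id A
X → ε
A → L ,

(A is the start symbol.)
No, left-factoring is not needed

Left-factoring is needed when two productions for the same non-terminal
share a common prefix on the right-hand side.

Productions for A:
  A → X
  A → L ,
Productions for X:
  X → / L L
  X → ε

No common prefixes found.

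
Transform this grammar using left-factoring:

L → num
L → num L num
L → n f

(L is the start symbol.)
Left-factoring transforms A → αβ₁ | αβ₂ into A → αA' and A' → β₁ | β₂
(α is the longest common prefix among the alternatives). Repeat until
no nonterminal has two alternatives with a common prefix.

Round 1: L has alternatives sharing prefix 'num'. Introduce L': L → num L'
  Add: L' → ε
  Add: L' → L num

No remaining common prefixes — done.

Resulting grammar:
L → num L'
L' → ε
L' → L num
L → n f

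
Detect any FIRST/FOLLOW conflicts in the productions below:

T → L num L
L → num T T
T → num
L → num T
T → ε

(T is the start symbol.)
Yes. T → L num L with FOLLOW(T) on { 'num' }; T → num with FOLLOW(T) on { 'num' }

A FIRST/FOLLOW conflict occurs when a non-terminal N has a nullable alternative N → β (β ⇒* ε) and another alternative N → α with FIRST(α) ∩ FOLLOW(N) ≠ ∅: on such a lookahead the parser cannot decide between expanding α and letting N vanish via β.

Nullable non-terminals: T.
FIRST sets used below: FIRST(L) = { 'num' }

T: nullable alternative(s) T → ε; FOLLOW(T) = { $, 'num' }
  T → L num L: FIRST \ {ε} = { 'num' } — overlaps FOLLOW(T) on { 'num' }: CONFLICT
  T → num: FIRST \ {ε} = { 'num' } — overlaps FOLLOW(T) on { 'num' }: CONFLICT
  T → ε: FIRST \ {ε} = { } — this is the only nullable alternative, skip

L has no nullable alternative, so no FIRST/FOLLOW check is needed there.

So the grammar has 2 FIRST/FOLLOW conflicts (marked CONFLICT above).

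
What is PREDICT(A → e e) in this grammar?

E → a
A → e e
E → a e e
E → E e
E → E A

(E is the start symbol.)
PREDICT(A → e e) = (FIRST(RHS) \ {ε}) ∪ (FOLLOW(A) if ε ∈ FIRST(RHS), i.e. RHS ⇒* ε)
FIRST(e e) = { 'e' }
ε ∉ FIRST(e e), so FOLLOW(A) is not added.
PREDICT(A → e e) = { 'e' }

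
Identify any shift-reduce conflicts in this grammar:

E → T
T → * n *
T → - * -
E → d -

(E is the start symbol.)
A shift-reduce conflict occurs when an LR(0) state has both:
  - a complete (reduce) item [A → α .] (dot at the end), and
  - a shift item [B → β . c γ] (dot before a terminal).

Augment with E' → E and build the canonical LR(0) collection (I0 = CLOSURE({[E' → . E]}), then GOTO on every symbol after a dot until no new states appear). It has 11 states:
  I0: { [E → . T], [E → . d -], [E' → . E], [T → . * n *], [T → . - * -] }  — shift
  I1: { [T → * . n *] }  — shift
  I2: { [T → - . * -] }  — shift
  I3: { [E' → E .] }  — accept
  I4: { [E → T .] }  — reduce
  I5: { [E → d . -] }  — shift
  I6: { [E → d - .] }  — reduce
  I7: { [T → - * . -] }  — shift
  I8: { [T → - * - .] }  — reduce
  I9: { [T → * n . *] }  — shift
  I10: { [T → * n * .] }  — reduce

No state contains both a complete item and a shift item.

Answer: No shift-reduce conflicts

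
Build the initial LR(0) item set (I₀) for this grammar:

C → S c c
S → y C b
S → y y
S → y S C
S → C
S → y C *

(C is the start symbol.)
First, augment the grammar with C' → C
I₀ = CLOSURE({ [C' → . C] }):
  [C' → . C] has the dot before C: add [C → . S c c]
  [C → . S c c] has the dot before S: add [S → . y C b], [S → . y y], [S → . y S C], [S → . C], [S → . y C *]
No further items can be added.

I₀ = { [C → . S c c], [C' → . C], [S → . C], [S → . y C *], [S → . y C b], [S → . y S C], [S → . y y] }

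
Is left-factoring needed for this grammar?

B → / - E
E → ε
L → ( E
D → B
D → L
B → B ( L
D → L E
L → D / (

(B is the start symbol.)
Left-factoring is needed when two productions for the same non-terminal
share a common prefix on the right-hand side.

Productions for B:
  B → / - E
  B → B ( L
Productions for L:
  L → ( E
  L → D / (
Productions for D:
  D → B
  D → L
  D → L E

Found common prefix 'L' in productions for D

Answer: Yes, D has productions with common prefix 'L'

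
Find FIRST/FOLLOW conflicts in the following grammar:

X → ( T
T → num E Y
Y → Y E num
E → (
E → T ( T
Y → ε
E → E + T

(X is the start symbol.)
A FIRST/FOLLOW conflict occurs when a non-terminal N has a nullable alternative N → β (β ⇒* ε) and another alternative N → α with FIRST(α) ∩ FOLLOW(N) ≠ ∅: on such a lookahead the parser cannot decide between expanding α and letting N vanish via β.

Nullable non-terminals: Y.
FIRST sets used below: FIRST(Y) = { '(', 'num', ε }, FIRST(E) = { '(', 'num' }

Y: nullable alternative(s) Y → ε; FOLLOW(Y) = { $, '(', '+', 'num' }
  Y → Y E num: FIRST \ {ε} = { '(', 'num' } — overlaps FOLLOW(Y) on { '(', 'num' }: CONFLICT
  Y → ε: FIRST \ {ε} = { } — this is the only nullable alternative, skip

E, T, X have no nullable alternative, so no FIRST/FOLLOW check is needed there.

So the grammar has 1 FIRST/FOLLOW conflict (marked CONFLICT above).

Answer: Yes. Y → Y E num with FOLLOW(Y) on { '(', 'num' }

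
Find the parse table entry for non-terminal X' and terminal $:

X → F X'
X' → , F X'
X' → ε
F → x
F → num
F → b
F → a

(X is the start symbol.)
X' → ε

To find M[X', $], we find productions for X' where $ is in the predict set (PREDICT(N → α) = (FIRST(α) \ {ε}) ∪ (FOLLOW(N) if α ⇒* ε)).

Relevant sets:
  FOLLOW(X') = { $ }

X' → , F X': PREDICT = { ',' }
X' → ε: PREDICT = { $ }
  $ is in predict set, so this production goes in M[X', $]

M[X', $] = X' → ε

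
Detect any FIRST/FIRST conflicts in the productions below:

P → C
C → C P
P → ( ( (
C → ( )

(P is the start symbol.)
FIRST sets of the non-terminals at (or reachable through a nullable prefix from) the front of some alternative:
  FIRST(C) = { '(' }

Productions for P:
  P → C: FIRST = { '(' }
  P → ( ( (: FIRST = { '(' }
Productions for C:
  C → C P: FIRST = { '(' }
  C → ( ): FIRST = { '(' }

Conflict for P: P → C and P → ( ( (
  Overlap: { '(' }
Conflict for C: C → C P and C → ( )
  Overlap: { '(' }

Answer: Yes. P → C / P → '(' '(' '(' on { '(' }; C → C P / C → '(' ')' on { '(' }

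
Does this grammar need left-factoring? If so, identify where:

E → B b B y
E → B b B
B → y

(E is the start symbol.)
Left-factoring is needed when two productions for the same non-terminal
share a common prefix on the right-hand side.

Productions for E:
  E → B b B y
  E → B b B

Found common prefix 'B b B' in productions for E

Answer: Yes, E has productions with common prefix 'B b B'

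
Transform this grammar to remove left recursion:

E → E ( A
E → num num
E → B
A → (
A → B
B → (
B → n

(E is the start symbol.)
E is directly left-recursive. The standard transformation for
  A → A α₁ | ... | A α_m | β₁ | ... | β_n
is
  A  → β₁ A' | ... | β_n A'
  A' → α₁ A' | ... | α_m A' | ε

E → num num becomes E → num num E'
E → B becomes E → B E'
E → E ( A becomes E' → ( A E'
Add E' → ε

Productions for other non-terminals are unchanged:
  A → (
  A → B
  B → (
  B → n

Resulting grammar:
E → num num E'
E → B E'
E' → ( A E'
E' → ε
A → (
A → B
B → (
B → n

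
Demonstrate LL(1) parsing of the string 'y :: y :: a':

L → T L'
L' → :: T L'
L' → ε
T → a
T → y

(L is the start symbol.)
Stack is shown with the top on the left.

Stack      Input          Action
--------------------------------
L $        y :: y :: a $  output L → T L'
T L' $     y :: y :: a $  output T → y
y L' $     y :: y :: a $  match 'y'
L' $       :: y :: a $    output L' → :: T L'
:: T L' $  :: y :: a $    match '::'
T L' $     y :: a $       output T → y
y L' $     y :: a $       match 'y'
L' $       :: a $         output L' → :: T L'
:: T L' $  :: a $         match '::'
T L' $     a $            output T → a
a L' $     a $            match 'a'
L' $       $              output L' → ε
$          $              accept

The string is accepted.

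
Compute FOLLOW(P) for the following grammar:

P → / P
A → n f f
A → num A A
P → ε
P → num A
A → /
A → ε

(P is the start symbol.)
{ $ }

To compute FOLLOW(P), find every occurrence of P on a right-hand side N → α P β: add FIRST(β) \ {ε}, and if β is empty or nullable also add FOLLOW(N). Iterate to a fixed point.

P is the start symbol, so $ ∈ FOLLOW(P).
In P → / P: P is at the end; this adds FOLLOW(P) to itself — nothing new

Taking the union: FOLLOW(P) = { $ }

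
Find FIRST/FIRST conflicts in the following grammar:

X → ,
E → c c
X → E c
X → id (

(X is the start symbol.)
No FIRST/FIRST conflicts.

A FIRST/FIRST conflict occurs when two productions N → α and N → β for the same non-terminal have FIRST(α) ∩ FIRST(β) ≠ ∅ (with ε ∈ FIRST of a nullable right-hand side, so two nullable alternatives also conflict).

FIRST sets of the non-terminals at (or reachable through a nullable prefix from) the front of some alternative:
  FIRST(E) = { 'c' }

Productions for X:
  X → ,: FIRST = { ',' }
  X → E c: FIRST = { 'c' }
  X → id (: FIRST = { 'id' }
E has only one production, so no FIRST/FIRST conflict is possible there.

All alternatives of each non-terminal have pairwise disjoint FIRST sets.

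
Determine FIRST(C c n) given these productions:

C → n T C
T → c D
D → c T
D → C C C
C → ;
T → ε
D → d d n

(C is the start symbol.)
FIRST sets of the non-terminals involved (from the grammar, by fixed-point iteration):
  FIRST(C) = { ';', 'n' }

To compute FIRST(C c n), process the symbols left to right:
Symbol C is a non-terminal. Add FIRST(C) \ {ε} = { ';', 'n' }
C is not nullable (ε ∉ FIRST(C)), so stop here.
FIRST(C c n) = { ';', 'n' }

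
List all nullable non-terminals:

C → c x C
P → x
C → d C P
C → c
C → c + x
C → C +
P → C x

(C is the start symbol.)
There are no ε-productions, so no non-terminal can derive ε.
No non-terminals are nullable.

Answer: None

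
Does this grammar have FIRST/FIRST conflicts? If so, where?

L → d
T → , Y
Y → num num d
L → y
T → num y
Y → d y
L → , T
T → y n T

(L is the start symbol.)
No FIRST/FIRST conflicts.

A FIRST/FIRST conflict occurs when two productions N → α and N → β for the same non-terminal have FIRST(α) ∩ FIRST(β) ≠ ∅ (with ε ∈ FIRST of a nullable right-hand side, so two nullable alternatives also conflict).

Productions for L:
  L → d: FIRST = { 'd' }
  L → y: FIRST = { 'y' }
  L → , T: FIRST = { ',' }
Productions for T:
  T → , Y: FIRST = { ',' }
  T → num y: FIRST = { 'num' }
  T → y n T: FIRST = { 'y' }
Productions for Y:
  Y → num num d: FIRST = { 'num' }
  Y → d y: FIRST = { 'd' }

All alternatives of each non-terminal have pairwise disjoint FIRST sets.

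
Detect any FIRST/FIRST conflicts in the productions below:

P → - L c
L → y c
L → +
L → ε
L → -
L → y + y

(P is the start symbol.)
Productions for L:
  L → y c: FIRST = { 'y' }
  L → +: FIRST = { '+' }
  L → ε: FIRST = { ε }
  L → -: FIRST = { '-' }
  L → y + y: FIRST = { 'y' }
P has only one production, so no FIRST/FIRST conflict is possible there.

Conflict for L: L → y c and L → y + y
  Overlap: { 'y' }

Answer: Yes. L → y c / L → y '+' y on { 'y' }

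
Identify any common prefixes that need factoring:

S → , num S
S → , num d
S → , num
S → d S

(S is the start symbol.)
Yes, S has productions with common prefix ', num'

Left-factoring is needed when two productions for the same non-terminal
share a common prefix on the right-hand side.

Productions for S:
  S → , num S
  S → , num d
  S → , num
  S → d S

Found common prefix ', num' in productions for S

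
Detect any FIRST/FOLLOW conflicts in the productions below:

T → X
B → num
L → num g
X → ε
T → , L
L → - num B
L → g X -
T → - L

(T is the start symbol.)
No FIRST/FOLLOW conflicts.

Nullable non-terminals: T, X.
FIRST sets used below: FIRST(X) = { ε }

T: nullable alternative(s) T → X; FOLLOW(T) = { $ }
  T → X: FIRST \ {ε} = { } — this is the only nullable alternative, skip
  T → , L: FIRST \ {ε} = { ',' } — disjoint from FOLLOW(T)
  T → - L: FIRST \ {ε} = { '-' } — disjoint from FOLLOW(T)
X has a nullable alternative but only one production, so nothing to check.

B, L have no nullable alternative, so no FIRST/FOLLOW check is needed there.

No FIRST/FOLLOW conflicts found.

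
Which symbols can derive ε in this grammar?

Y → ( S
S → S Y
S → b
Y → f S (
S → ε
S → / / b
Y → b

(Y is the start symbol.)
{ 'S' }

A non-terminal is nullable if it can derive ε (the empty string): either it has an ε-production, or it has a production whose right-hand side consists entirely of nullable non-terminals.

ε-productions: S → ε
So S is immediately nullable.
No further non-terminal can be added: every production for the remaining non-terminals contains a terminal or a non-nullable non-terminal.
Nullable = { 'S' }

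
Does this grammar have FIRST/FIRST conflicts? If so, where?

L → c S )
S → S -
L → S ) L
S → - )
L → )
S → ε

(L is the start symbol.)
Yes. L → S ')' L / L → ')' on { ')' }; S → S '-' / S → '-' ')' on { '-' }

A FIRST/FIRST conflict occurs when two productions N → α and N → β for the same non-terminal have FIRST(α) ∩ FIRST(β) ≠ ∅ (with ε ∈ FIRST of a nullable right-hand side, so two nullable alternatives also conflict).

FIRST sets of the non-terminals at (or reachable through a nullable prefix from) the front of some alternative:
  FIRST(S) = { '-', ε }

Productions for L:
  L → c S ): FIRST = { 'c' }
  L → S ) L: FIRST = { ')', '-' }
  L → ): FIRST = { ')' }
Productions for S:
  S → S -: FIRST = { '-' }
  S → - ): FIRST = { '-' }
  S → ε: FIRST = { ε }

Conflict for L: L → S ) L and L → )
  Overlap: { ')' }
Conflict for S: S → S - and S → - )
  Overlap: { '-' }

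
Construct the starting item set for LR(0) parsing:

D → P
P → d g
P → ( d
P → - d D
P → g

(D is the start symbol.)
{ [D → . P], [D' → . D], [P → . ( d], [P → . - d D], [P → . d g], [P → . g] }

First, augment the grammar with D' → D
I₀ = CLOSURE({ [D' → . D] }):
  [D' → . D] has the dot before D: add [D → . P]
  [D → . P] has the dot before P: add [P → . d g], [P → . ( d], [P → . - d D], [P → . g]
No further items can be added.

I₀ = { [D → . P], [D' → . D], [P → . ( d], [P → . - d D], [P → . d g], [P → . g] }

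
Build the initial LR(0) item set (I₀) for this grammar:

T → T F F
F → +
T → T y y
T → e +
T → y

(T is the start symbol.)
First, augment the grammar with T' → T
I₀ = CLOSURE({ [T' → . T] }):
  [T' → . T] has the dot before T: add [T → . T F F], [T → . T y y], [T → . e +], [T → . y]
No further items can be added.

I₀ = { [T → . T F F], [T → . T y y], [T → . e +], [T → . y], [T' → . T] }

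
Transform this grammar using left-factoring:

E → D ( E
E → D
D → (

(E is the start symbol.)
E → D E'
E' → ( E
E' → ε
D → (

Left-factoring transforms A → αβ₁ | αβ₂ into A → αA' and A' → β₁ | β₂
(α is the longest common prefix among the alternatives). Repeat until
no nonterminal has two alternatives with a common prefix.

Round 1: E has alternatives sharing prefix 'D'. Introduce E': E → D E'
  Add: E' → ( E
  Add: E' → ε

No remaining common prefixes — done.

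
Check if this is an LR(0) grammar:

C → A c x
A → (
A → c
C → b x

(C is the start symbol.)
Yes, the grammar is LR(0)

Augment with C' → C and build the canonical LR(0) collection (I0 = CLOSURE({[C' → . C]}), then GOTO on every symbol after a dot until no new states appear). It has 9 states:
  I0: { [A → . (], [A → . c], [C → . A c x], [C → . b x], [C' → . C] }  — shift
  I1: { [A → ( .] }  — reduce
  I2: { [C → A . c x] }  — shift
  I3: { [C' → C .] }  — accept
  I4: { [C → b . x] }  — shift
  I5: { [A → c .] }  — reduce
  I6: { [C → b x .] }  — reduce
  I7: { [C → A c . x] }  — shift
  I8: { [C → A c x .] }  — reduce

Every state is either a pure shift/goto state or contains exactly one complete item and nothing to shift — no conflicts. The grammar is LR(0).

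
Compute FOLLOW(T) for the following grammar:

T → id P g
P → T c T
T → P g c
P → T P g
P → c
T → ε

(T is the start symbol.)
To compute FOLLOW(T), find every occurrence of T on a right-hand side N → α T β: add FIRST(β) \ {ε}, and if β is empty or nullable also add FOLLOW(N). Iterate to a fixed point.

T is the start symbol, so $ ∈ FOLLOW(T).
In P → T c T: T is followed by c T, add FIRST(c T) \ {ε} = { 'c' }
In P → T c T: T is at the end, add FOLLOW(P)
In P → T P g: T is followed by P g, add FIRST(P g) \ {ε} = { 'c', 'id' }

The FOLLOW sets referred to above (computed the same way, to a fixed point):
  FOLLOW(P) = { 'g' }

Taking the union: FOLLOW(T) = { $, 'c', 'g', 'id' }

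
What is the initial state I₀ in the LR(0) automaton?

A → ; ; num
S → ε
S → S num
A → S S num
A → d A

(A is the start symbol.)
First, augment the grammar with A' → A
I₀ = CLOSURE({ [A' → . A] }):
  [A' → . A] has the dot before A: add [A → . ; ; num], [A → . S S num], [A → . d A]
  [A → . S S num] has the dot before S: add [S → .], [S → . S num]
No further items can be added.

I₀ = { [A → . ; ; num], [A → . S S num], [A → . d A], [A' → . A], [S → . S num], [S → .] }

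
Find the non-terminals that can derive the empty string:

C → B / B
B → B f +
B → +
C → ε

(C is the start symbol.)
{ 'C' }

A non-terminal is nullable if it can derive ε (the empty string): either it has an ε-production, or it has a production whose right-hand side consists entirely of nullable non-terminals.

ε-productions: C → ε
So C is immediately nullable.
No further non-terminal can be added: every production for the remaining non-terminals contains a terminal or a non-nullable non-terminal.
Nullable = { 'C' }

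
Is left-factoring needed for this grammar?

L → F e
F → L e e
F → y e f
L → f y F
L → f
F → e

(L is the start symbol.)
Yes, L has productions with common prefix 'f'

Left-factoring is needed when two productions for the same non-terminal
share a common prefix on the right-hand side.

Productions for L:
  L → F e
  L → f y F
  L → f
Productions for F:
  F → L e e
  F → y e f
  F → e

Found common prefix 'f' in productions for L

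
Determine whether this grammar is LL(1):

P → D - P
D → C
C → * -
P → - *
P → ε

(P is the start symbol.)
A grammar is LL(1) if for each non-terminal N with multiple productions, the predict sets of those productions are pairwise disjoint, where PREDICT(N → α) = (FIRST(α) \ {ε}) ∪ (FOLLOW(N) if α ⇒* ε).

Relevant sets:
  FIRST(D) = { '*' }
  FOLLOW(P) = { $ }

For P:
  PREDICT(P → D '-' P) = { '*' }
  PREDICT(P → '-' '*') = { '-' }
  PREDICT(P → ε) = { $ }
D, C have a single production, so nothing to check there.

All predict sets are disjoint. The grammar IS LL(1).

Answer: Yes, the grammar is LL(1).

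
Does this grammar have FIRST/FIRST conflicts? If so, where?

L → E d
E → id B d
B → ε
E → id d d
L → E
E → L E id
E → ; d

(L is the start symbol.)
Yes. L → E d / L → E on { ';', 'id' }; E → id B d / E → id d d on { 'id' }; E → id B d / E → L E id on { 'id' }; E → id d d / E → L E id on { 'id' }; E → L E id / E → ';' d on { ';' }

A FIRST/FIRST conflict occurs when two productions N → α and N → β for the same non-terminal have FIRST(α) ∩ FIRST(β) ≠ ∅ (with ε ∈ FIRST of a nullable right-hand side, so two nullable alternatives also conflict).

FIRST sets of the non-terminals at (or reachable through a nullable prefix from) the front of some alternative:
  FIRST(E) = { ';', 'id' }
  FIRST(L) = { ';', 'id' }

Productions for L:
  L → E d: FIRST = { ';', 'id' }
  L → E: FIRST = { ';', 'id' }
Productions for E:
  E → id B d: FIRST = { 'id' }
  E → id d d: FIRST = { 'id' }
  E → L E id: FIRST = { ';', 'id' }
  E → ; d: FIRST = { ';' }
B has only one production, so no FIRST/FIRST conflict is possible there.

Conflict for L: L → E d and L → E
  Overlap: { ';', 'id' }
Conflict for E: E → id B d and E → id d d
  Overlap: { 'id' }
Conflict for E: E → id B d and E → L E id
  Overlap: { 'id' }
Conflict for E: E → id d d and E → L E id
  Overlap: { 'id' }
Conflict for E: E → L E id and E → ; d
  Overlap: { ';' }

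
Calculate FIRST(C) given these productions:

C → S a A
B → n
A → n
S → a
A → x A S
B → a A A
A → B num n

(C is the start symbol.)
To compute FIRST(C), examine every production with C on the left-hand side, reading each right-hand side left to right until a non-nullable symbol is reached.

FIRST sets of the other non-terminals involved (by the same procedure, iterated to a fixed point):
  FIRST(S) = { 'a' }

From C → S a A:
  - S is a non-terminal: add FIRST(S) \ {ε} = { 'a' }
    S is not nullable, so stop

Collecting: FIRST(C) = { 'a' }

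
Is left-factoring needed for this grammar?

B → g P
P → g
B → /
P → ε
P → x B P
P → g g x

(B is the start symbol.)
Left-factoring is needed when two productions for the same non-terminal
share a common prefix on the right-hand side.

Productions for B:
  B → g P
  B → /
Productions for P:
  P → g
  P → ε
  P → x B P
  P → g g x

Found common prefix 'g' in productions for P

Answer: Yes, P has productions with common prefix 'g'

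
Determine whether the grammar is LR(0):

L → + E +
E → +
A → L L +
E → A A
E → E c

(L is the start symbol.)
A grammar is LR(0) if no state in the canonical LR(0) collection has:
  - both a shift item (dot before a terminal) and a complete item (shift-reduce conflict), or
  - two or more complete items (reduce-reduce conflict; the accept item [L' → L .] counts as a complete item here).

Augment with L' → L and build the canonical LR(0) collection (I0 = CLOSURE({[L' → . L]}), then GOTO on every symbol after a dot until no new states appear). It has 12 states:
  I0: { [L → . + E +], [L' → . L] }  — shift
  I1: { [A → . L L +], [E → . +], [E → . A A], [E → . E c], [L → + . E +], [L → . + E +] }  — shift
  I2: { [L' → L .] }  — accept
  I3: { [A → . L L +], [E → + .], [E → . +], [E → . A A], [E → . E c], [L → + . E +], [L → . + E +] }  — shift, reduce
  I4: { [A → . L L +], [E → A . A], [L → . + E +] }  — shift
  I5: { [E → E . c], [L → + E . +] }  — shift
  I6: { [A → L . L +], [L → . + E +] }  — shift
  I7: { [A → L L . +] }  — shift
  I8: { [A → L L + .] }  — reduce
  I9: { [L → + E + .] }  — reduce
  I10: { [E → E c .] }  — reduce
  I11: { [E → A A .] }  — reduce

Conflict in state I3:
  Shift-reduce conflict between [E → + .] and [E → . +]
So the grammar is NOT LR(0).

Answer: No. Shift-reduce conflict between [E → + .] and [E → . +]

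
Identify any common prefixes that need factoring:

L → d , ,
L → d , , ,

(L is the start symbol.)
Yes, L has productions with common prefix 'd , ,'

Left-factoring is needed when two productions for the same non-terminal
share a common prefix on the right-hand side.

Productions for L:
  L → d , ,
  L → d , , ,

Found common prefix 'd , ,' in productions for L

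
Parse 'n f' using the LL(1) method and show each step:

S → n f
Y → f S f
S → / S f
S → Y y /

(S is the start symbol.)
LL(1) parsing maintains a stack (initially the start symbol over $) and the input. At each step: if the stack top is a terminal, match it against the current input token; if it is a non-terminal N, replace it with the RHS of M[N, lookahead] (the unique production whose predict set contains the lookahead).

Stack is shown with the top on the left.

Stack  Input  Action
--------------------
S $    n f $  output S → n f
n f $  n f $  match 'n'
f $    f $    match 'f'
$      $      accept

The string is accepted.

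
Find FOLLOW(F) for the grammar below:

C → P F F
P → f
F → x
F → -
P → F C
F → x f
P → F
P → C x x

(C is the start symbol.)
{ $, '-', 'f', 'x' }

In C → P F F: F is followed by F, add FIRST(F) \ {ε} = { '-', 'x' }
In C → P F F: F is at the end, add FOLLOW(C)
In P → F C: F is followed by C, add FIRST(C) \ {ε} = { '-', 'f', 'x' }
In P → F: F is at the end, add FOLLOW(P)

The FOLLOW sets referred to above (computed the same way, to a fixed point):
  FOLLOW(C) = { $, '-', 'x' }
  FOLLOW(P) = { '-', 'x' }

Taking the union: FOLLOW(F) = { $, '-', 'f', 'x' }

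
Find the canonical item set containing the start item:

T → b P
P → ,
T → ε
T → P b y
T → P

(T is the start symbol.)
First, augment the grammar with T' → T
I₀ = CLOSURE({ [T' → . T] }):
  [T' → . T] has the dot before T: add [T → . b P], [T → .], [T → . P b y], [T → . P]
  [T → . P b y] has the dot before P: add [P → . ,]
No further items can be added.

I₀ = { [P → . ,], [T → . P b y], [T → . P], [T → . b P], [T → .], [T' → . T] }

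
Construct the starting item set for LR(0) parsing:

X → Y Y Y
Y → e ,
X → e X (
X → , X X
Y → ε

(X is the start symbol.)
{ [X → . , X X], [X → . Y Y Y], [X → . e X (], [X' → . X], [Y → . e ,], [Y → .] }

First, augment the grammar with X' → X
I₀ = CLOSURE({ [X' → . X] }):
  [X' → . X] has the dot before X: add [X → . Y Y Y], [X → . e X (], [X → . , X X]
  [X → . Y Y Y] has the dot before Y: add [Y → . e ,], [Y → .]
No further items can be added.

I₀ = { [X → . , X X], [X → . Y Y Y], [X → . e X (], [X' → . X], [Y → . e ,], [Y → .] }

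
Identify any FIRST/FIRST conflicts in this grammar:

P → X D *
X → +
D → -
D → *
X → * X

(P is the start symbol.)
No FIRST/FIRST conflicts.

Productions for X:
  X → +: FIRST = { '+' }
  X → * X: FIRST = { '*' }
Productions for D:
  D → -: FIRST = { '-' }
  D → *: FIRST = { '*' }
P has only one production, so no FIRST/FIRST conflict is possible there.

All alternatives of each non-terminal have pairwise disjoint FIRST sets.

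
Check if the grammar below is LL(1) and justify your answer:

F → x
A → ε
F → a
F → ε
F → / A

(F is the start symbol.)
A grammar is LL(1) if for each non-terminal N with multiple productions, the predict sets of those productions are pairwise disjoint, where PREDICT(N → α) = (FIRST(α) \ {ε}) ∪ (FOLLOW(N) if α ⇒* ε).

Relevant sets:
  FOLLOW(F) = { $ }

For F:
  PREDICT(F → x) = { 'x' }
  PREDICT(F → a) = { 'a' }
  PREDICT(F → ε) = { $ }
  PREDICT(F → '/' A) = { '/' }
A has a single production, so nothing to check there.

All predict sets are disjoint. The grammar IS LL(1).

Answer: Yes, the grammar is LL(1).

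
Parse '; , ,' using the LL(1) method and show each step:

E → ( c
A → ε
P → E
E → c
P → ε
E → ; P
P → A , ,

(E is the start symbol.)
Stack is shown with the top on the left.

Stack    Input    Action
------------------------
E $      ; , , $  output E → ; P
; P $    ; , , $  match ';'
P $      , , $    output P → A , ,
A , , $  , , $    output A → ε
, , $    , , $    match ','
, $      , $      match ','
$        $        accept

The string is accepted.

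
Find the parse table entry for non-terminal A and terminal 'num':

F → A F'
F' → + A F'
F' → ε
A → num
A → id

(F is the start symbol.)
A → num

To find M[A, 'num'], we find productions for A where 'num' is in the predict set (PREDICT(N → α) = (FIRST(α) \ {ε}) ∪ (FOLLOW(N) if α ⇒* ε)).

A → num: PREDICT = { 'num' }
  'num' is in predict set, so this production goes in M[A, 'num']
A → id: PREDICT = { 'id' }

M[A, 'num'] = A → num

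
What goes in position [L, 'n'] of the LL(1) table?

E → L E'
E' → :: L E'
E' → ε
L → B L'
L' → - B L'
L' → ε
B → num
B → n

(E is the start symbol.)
To find M[L, 'n'], we find productions for L where 'n' is in the predict set (PREDICT(N → α) = (FIRST(α) \ {ε}) ∪ (FOLLOW(N) if α ⇒* ε)).

Relevant sets:
  FIRST(B) = { 'n', 'num' }

L → B L': PREDICT = { 'n', 'num' }
  'n' is in predict set, so this production goes in M[L, 'n']

M[L, 'n'] = L → B L'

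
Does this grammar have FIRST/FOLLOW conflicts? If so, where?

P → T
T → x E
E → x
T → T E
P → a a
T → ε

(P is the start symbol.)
Yes. T → x E with FOLLOW(T) on { 'x' }; T → T E with FOLLOW(T) on { 'x' }

Nullable non-terminals: P, T.
FIRST sets used below: FIRST(T) = { 'x', ε }, FIRST(E) = { 'x' }

P: nullable alternative(s) P → T; FOLLOW(P) = { $ }
  P → T: FIRST \ {ε} = { 'x' } — this is the only nullable alternative, skip
  P → a a: FIRST \ {ε} = { 'a' } — disjoint from FOLLOW(P)

T: nullable alternative(s) T → ε; FOLLOW(T) = { $, 'x' }
  T → x E: FIRST \ {ε} = { 'x' } — overlaps FOLLOW(T) on { 'x' }: CONFLICT
  T → T E: FIRST \ {ε} = { 'x' } — overlaps FOLLOW(T) on { 'x' }: CONFLICT
  T → ε: FIRST \ {ε} = { } — this is the only nullable alternative, skip

E has no nullable alternative, so no FIRST/FOLLOW check is needed there.

So the grammar has 2 FIRST/FOLLOW conflicts (marked CONFLICT above).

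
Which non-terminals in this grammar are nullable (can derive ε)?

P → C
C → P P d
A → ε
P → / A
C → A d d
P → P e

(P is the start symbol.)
ε-productions: A → ε
So A is immediately nullable.
No further non-terminal can be added: every production for the remaining non-terminals contains a terminal or a non-nullable non-terminal.
Nullable = { 'A' }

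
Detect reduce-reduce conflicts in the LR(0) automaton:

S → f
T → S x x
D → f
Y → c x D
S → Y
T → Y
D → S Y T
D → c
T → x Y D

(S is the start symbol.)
Yes — I9: [D → f .] vs [S → f .]; I13: [S → Y .] vs [T → Y .]

A reduce-reduce conflict occurs when an LR(0) state has two complete items [A → α .] and [B → β .] — both call for a reduction, and with no lookahead the parser cannot choose between them.

Augment with S' → S and build the canonical LR(0) collection (I0 = CLOSURE({[S' → . S]}), then GOTO on every symbol after a dot until no new states appear). It has 19 states:
  I0: { [S → . Y], [S → . f], [S' → . S], [Y → . c x D] }  — shift
  I1: { [S' → S .] }  — accept
  I2: { [S → Y .] }  — reduce
  I3: { [Y → c . x D] }  — shift
  I4: { [S → f .] }  — reduce
  I5: { [D → . S Y T], [D → . c], [D → . f], [S → . Y], [S → . f], [Y → . c x D], [Y → c x . D] }  — shift
  I6: { [Y → c x D .] }  — reduce
  I7: { [D → S . Y T], [Y → . c x D] }  — shift
  I8: { [D → c .], [Y → c . x D] }  — shift, reduce
  I9: { [D → f .], [S → f .] }  — 2 reduces
  I10: { [D → S Y . T], [S → . Y], [S → . f], [T → . S x x], [T → . Y], [T → . x Y D], [Y → . c x D] }  — shift
  I11: { [T → S . x x] }  — shift
  I12: { [D → S Y T .] }  — reduce
  I13: { [S → Y .], [T → Y .] }  — 2 reduces
  I14: { [T → x . Y D], [Y → . c x D] }  — shift
  I15: { [D → . S Y T], [D → . c], [D → . f], [S → . Y], [S → . f], [T → x Y . D], [Y → . c x D] }  — shift
  I16: { [T → x Y D .] }  — reduce
  I17: { [T → S x . x] }  — shift
  I18: { [T → S x x .] }  — reduce

I9 contains complete items [D → f .], [S → f .] — reduce-reduce conflict.
I13 contains complete items [S → Y .], [T → Y .] — reduce-reduce conflict.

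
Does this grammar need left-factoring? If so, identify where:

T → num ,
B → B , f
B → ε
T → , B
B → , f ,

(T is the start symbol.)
No, left-factoring is not needed

Left-factoring is needed when two productions for the same non-terminal
share a common prefix on the right-hand side.

Productions for T:
  T → num ,
  T → , B
Productions for B:
  B → B , f
  B → ε
  B → , f ,

No common prefixes found.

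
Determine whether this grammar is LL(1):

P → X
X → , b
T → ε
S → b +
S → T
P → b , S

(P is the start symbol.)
Yes, the grammar is LL(1).

A grammar is LL(1) if for each non-terminal N with multiple productions, the predict sets of those productions are pairwise disjoint, where PREDICT(N → α) = (FIRST(α) \ {ε}) ∪ (FOLLOW(N) if α ⇒* ε).

Relevant sets:
  FIRST(X) = { ',' }
  FIRST(T) = { ε }
  FOLLOW(S) = { $ }

For P:
  PREDICT(P → X) = { ',' }
  PREDICT(P → b ',' S) = { 'b' }
For S:
  PREDICT(S → b '+') = { 'b' }
  PREDICT(S → T) = { $ }
X, T have a single production, so nothing to check there.

All predict sets are disjoint. The grammar IS LL(1).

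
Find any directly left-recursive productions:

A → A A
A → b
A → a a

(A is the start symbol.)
Direct left recursion occurs when N → N α for some non-terminal N (the right-hand side begins with the left-hand side itself).

A → A A: LEFT RECURSIVE (starts with A)
A → b: starts with b
A → a a: starts with a

The grammar has direct left recursion on: A.

Answer: Yes, A is left-recursive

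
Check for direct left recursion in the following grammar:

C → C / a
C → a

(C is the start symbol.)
Yes, C is left-recursive

C → C / a: LEFT RECURSIVE (starts with C)
C → a: starts with a

The grammar has direct left recursion on: C.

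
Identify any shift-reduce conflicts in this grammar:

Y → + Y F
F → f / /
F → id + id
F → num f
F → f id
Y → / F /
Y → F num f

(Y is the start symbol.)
Augment with Y' → Y and build the canonical LR(0) collection (I0 = CLOSURE({[Y' → . Y]}), then GOTO on every symbol after a dot until no new states appear). It has 20 states:
  I0: { [F → . f / /], [F → . f id], [F → . id + id], [F → . num f], [Y → . + Y F], [Y → . / F /], [Y → . F num f], [Y' → . Y] }  — shift
  I1: { [F → . f / /], [F → . f id], [F → . id + id], [F → . num f], [Y → + . Y F], [Y → . + Y F], [Y → . / F /], [Y → . F num f] }  — shift
  I2: { [F → . f / /], [F → . f id], [F → . id + id], [F → . num f], [Y → / . F /] }  — shift
  I3: { [Y → F . num f] }  — shift
  I4: { [Y' → Y .] }  — accept
  I5: { [F → f . / /], [F → f . id] }  — shift
  I6: { [F → id . + id] }  — shift
  I7: { [F → num . f] }  — shift
  I8: { [F → num f .] }  — reduce
  I9: { [F → id + . id] }  — shift
  I10: { [F → id + id .] }  — reduce
  I11: { [F → f / . /] }  — shift
  I12: { [F → f id .] }  — reduce
  I13: { [F → f / / .] }  — reduce
  I14: { [Y → F num . f] }  — shift
  I15: { [Y → F num f .] }  — reduce
  I16: { [Y → / F . /] }  — shift
  I17: { [Y → / F / .] }  — reduce
  I18: { [F → . f / /], [F → . f id], [F → . id + id], [F → . num f], [Y → + Y . F] }  — shift
  I19: { [Y → + Y F .] }  — reduce

No state contains both a complete item and a shift item.

Answer: No shift-reduce conflicts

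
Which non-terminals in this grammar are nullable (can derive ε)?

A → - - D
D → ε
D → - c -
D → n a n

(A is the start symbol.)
{ 'D' }

ε-productions: D → ε
So D is immediately nullable.
No further non-terminal can be added: every production for the remaining non-terminals contains a terminal or a non-nullable non-terminal.
Nullable = { 'D' }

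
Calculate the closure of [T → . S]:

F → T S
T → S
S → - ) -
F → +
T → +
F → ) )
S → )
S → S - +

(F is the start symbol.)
To compute CLOSURE, for each item [A → α.Bβ] where B is a non-terminal, add [B → .γ] for all productions B → γ; repeat for the newly added items until nothing changes.

Start with: [T → . S]
  [T → . S] has the dot before S: add [S → . - ) -], [S → . )], [S → . S - +]
No further items can be added.

CLOSURE = { [S → . )], [S → . - ) -], [S → . S - +], [T → . S] }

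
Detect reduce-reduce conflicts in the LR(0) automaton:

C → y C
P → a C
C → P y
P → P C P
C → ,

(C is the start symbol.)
No reduce-reduce conflicts

A reduce-reduce conflict occurs when an LR(0) state has two complete items [A → α .] and [B → β .] — both call for a reduction, and with no lookahead the parser cannot choose between them.

Augment with C' → C and build the canonical LR(0) collection (I0 = CLOSURE({[C' → . C]}), then GOTO on every symbol after a dot until no new states appear). It has 11 states:
  I0: { [C → . ,], [C → . P y], [C → . y C], [C' → . C], [P → . P C P], [P → . a C] }  — shift
  I1: { [C → , .] }  — reduce
  I2: { [C' → C .] }  — accept
  I3: { [C → . ,], [C → . P y], [C → . y C], [C → P . y], [P → . P C P], [P → . a C], [P → P . C P] }  — shift
  I4: { [C → . ,], [C → . P y], [C → . y C], [P → . P C P], [P → . a C], [P → a . C] }  — shift
  I5: { [C → . ,], [C → . P y], [C → . y C], [C → y . C], [P → . P C P], [P → . a C] }  — shift
  I6: { [C → y C .] }  — reduce
  I7: { [P → a C .] }  — reduce
  I8: { [P → . P C P], [P → . a C], [P → P C . P] }  — shift
  I9: { [C → . ,], [C → . P y], [C → . y C], [C → P y .], [C → y . C], [P → . P C P], [P → . a C] }  — shift, reduce
  I10: { [C → . ,], [C → . P y], [C → . y C], [P → . P C P], [P → . a C], [P → P . C P], [P → P C P .] }  — shift, reduce

No state contains more than one complete item.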